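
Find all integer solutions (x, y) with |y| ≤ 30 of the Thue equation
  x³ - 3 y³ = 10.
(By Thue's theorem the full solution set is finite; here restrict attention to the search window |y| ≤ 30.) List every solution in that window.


The equation is x³ - 3y³ = 10. For fixed y, x³ = 3·y³ + 10, so a solution requires the RHS to be a perfect cube.
Strategy: iterate y from -30 to 30, compute RHS = 3·y³ + 10, and check whether it is a (positive or negative) perfect cube.
Check small values of y:
  y = 0: RHS = 10 is not a perfect cube.
  y = 1: RHS = 13 is not a perfect cube.
  y = -1: RHS = 7 is not a perfect cube.
  y = 2: RHS = 34 is not a perfect cube.
  y = -2: RHS = -14 is not a perfect cube.
  y = 3: RHS = 91 is not a perfect cube.
  y = -3: RHS = -71 is not a perfect cube.
Continuing, at y = 9: RHS = 2197 = (13)³ ⇒ x = 13 works.
Searching the remaining y in |y| ≤ 30 finds no further solutions.
Collected solutions: (13, 9).

Solutions (with |y| ≤ 30): (13, 9).


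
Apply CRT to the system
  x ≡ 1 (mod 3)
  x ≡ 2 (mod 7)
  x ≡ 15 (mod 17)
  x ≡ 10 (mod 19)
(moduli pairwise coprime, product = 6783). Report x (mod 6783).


Product of moduli M = 3 · 7 · 17 · 19 = 6783.
Merge one congruence at a time:
  Start: x ≡ 1 (mod 3).
  Combine with x ≡ 2 (mod 7); new modulus lcm = 21.
    Write x = 1 + 3·t and substitute into x ≡ 2 (mod 7): 3·t ≡ 2 − 1 = 1 (mod 7).
    The inverse of 3 mod 7 is 5 (since 3·5 = 15 = 2·7 + 1), so t ≡ 5·1 = 5 ≡ 5 (mod 7).
    Then x = 1 + 3·5 = 16, valid modulo lcm(3, 7) = 21: x ≡ 16 (mod 21).
  Combine with x ≡ 15 (mod 17); new modulus lcm = 357.
    Write x = 16 + 21·t and substitute into x ≡ 15 (mod 17): 21·t ≡ 15 − 16 = -1 (mod 17).
    Reduce coefficients mod 17: 4·t ≡ 16 (mod 17).
    The inverse of 4 mod 17 is 13 (since 4·13 = 52 = 3·17 + 1), so t ≡ 13·16 = 208 ≡ 4 (mod 17).
    Then x = 16 + 21·4 = 100, valid modulo lcm(21, 17) = 357: x ≡ 100 (mod 357).
  Combine with x ≡ 10 (mod 19); new modulus lcm = 6783.
    Write x = 100 + 357·t and substitute into x ≡ 10 (mod 19): 357·t ≡ 10 − 100 = -90 (mod 19).
    Reduce coefficients mod 19: 15·t ≡ 5 (mod 19).
    The inverse of 15 mod 19 is 14 (since 15·14 = 210 = 11·19 + 1), so t ≡ 14·5 = 70 ≡ 13 (mod 19).
    Then x = 100 + 357·13 = 4741, valid modulo lcm(357, 19) = 6783: x ≡ 4741 (mod 6783).
Verify against each original: 4741 mod 3 = 1, 4741 mod 7 = 2, 4741 mod 17 = 15, 4741 mod 19 = 10.

x ≡ 4741 (mod 6783).


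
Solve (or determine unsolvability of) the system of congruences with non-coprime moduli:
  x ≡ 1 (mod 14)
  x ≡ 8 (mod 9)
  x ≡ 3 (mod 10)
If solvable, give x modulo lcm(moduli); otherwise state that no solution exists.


Moduli 14, 9, 10 are not pairwise coprime, so CRT works modulo lcm(m_i) when all pairwise compatibility conditions hold.
Pairwise compatibility: gcd(m_i, m_j) must divide a_i - a_j for every pair.
Merge one congruence at a time:
  Start: x ≡ 1 (mod 14).
  Combine with x ≡ 8 (mod 9): gcd(14, 9) = 1; 8 - 1 = 7, which IS divisible by 1, so compatible.
    Write x = 1 + 14·t and substitute into x ≡ 8 (mod 9): 14·t ≡ 8 − 1 = 7 (mod 9).
    Reduce coefficients mod 9: 5·t ≡ 7 (mod 9).
    The inverse of 5 mod 9 is 2 (since 5·2 = 10 = 1·9 + 1), so t ≡ 2·7 = 14 ≡ 5 (mod 9).
    Then x = 1 + 14·5 = 71, valid modulo lcm(14, 9) = 126: x ≡ 71 (mod 126).
  Combine with x ≡ 3 (mod 10): gcd(126, 10) = 2; 3 - 71 = -68, which IS divisible by 2, so compatible.
    Write x = 71 + 126·t and substitute into x ≡ 3 (mod 10): 126·t ≡ 3 − 71 = -68 (mod 10).
    Divide the congruence (and modulus) by g = 2: 63·t ≡ -34 (mod 5).
    Reduce coefficients mod 5: 3·t ≡ 1 (mod 5).
    The inverse of 3 mod 5 is 2 (since 3·2 = 6 = 1·5 + 1), so t ≡ 2·1 = 2 ≡ 2 (mod 5).
    Then x = 71 + 126·2 = 323, valid modulo lcm(126, 10) = 630: x ≡ 323 (mod 630).
Verify: 323 mod 14 = 1, 323 mod 9 = 8, 323 mod 10 = 3.

x ≡ 323 (mod 630).


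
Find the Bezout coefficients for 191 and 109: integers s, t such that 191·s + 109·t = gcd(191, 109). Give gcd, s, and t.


Euclidean algorithm on (191, 109) — divide until remainder is 0:
  191 = 1 · 109 + 82
  109 = 1 · 82 + 27
  82 = 3 · 27 + 1
  27 = 27 · 1 + 0
gcd(191, 109) = 1.
Track Bezout coefficients alongside the remainders: start with r₀ = 191 = a·1 + b·0 (s = 1, t = 0) and r₁ = 109 = a·0 + b·1 (s = 0, t = 1); each new remainder r_{k+1} = r_{k-1} − q_k·r_k inherits s_{k+1} = s_{k-1} − q_k·s_k, t_{k+1} = t_{k-1} − q_k·t_k, so r_k = a·s_k + b·t_k at every step:
  q = 1: r = 82, s = 1 − 1·0 = 1, t = 0 − 1·1 = -1  (check: 191·1 + 109·(-1) = 82)
  q = 1: r = 27, s = 0 − 1·1 = -1, t = 1 − 1·(-1) = 2  (check: 191·(-1) + 109·2 = 27)
  q = 3: r = 1, s = 1 − 3·(-1) = 4, t = -1 − 3·2 = -7  (check: 191·4 + 109·(-7) = 1)
The row with r = 1 (the gcd) gives the Bezout coefficients s = 4, t = -7.
Result: 191 · (4) + 109 · (-7) = 1.

gcd(191, 109) = 1; s = 4, t = -7 (check: 191·4 + 109·(-7) = 1).


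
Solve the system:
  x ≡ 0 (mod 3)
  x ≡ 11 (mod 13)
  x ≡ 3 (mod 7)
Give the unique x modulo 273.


Moduli 3, 13, 7 are pairwise coprime; by CRT there is a unique solution modulo M = 3 · 13 · 7 = 273.
Solve pairwise, accumulating the modulus:
  Start with x ≡ 0 (mod 3).
  Combine with x ≡ 11 (mod 13): since gcd(3, 13) = 1, we get a unique residue mod 39.
    Write x = 0 + 3·t and substitute into x ≡ 11 (mod 13): 3·t ≡ 11 − 0 = 11 (mod 13).
    The inverse of 3 mod 13 is 9 (since 3·9 = 27 = 2·13 + 1), so t ≡ 9·11 = 99 ≡ 8 (mod 13).
    Then x = 0 + 3·8 = 24, valid modulo lcm(3, 13) = 39: x ≡ 24 (mod 39).
  Combine with x ≡ 3 (mod 7): since gcd(39, 7) = 1, we get a unique residue mod 273.
    Write x = 24 + 39·t and substitute into x ≡ 3 (mod 7): 39·t ≡ 3 − 24 = -21 (mod 7).
    Reduce coefficients mod 7: 4·t ≡ 0 (mod 7).
    The inverse of 4 mod 7 is 2 (since 4·2 = 8 = 1·7 + 1), so t ≡ 2·0 = 0 ≡ 0 (mod 7).
    Then x = 24 + 39·0 = 24, valid modulo lcm(39, 7) = 273: x ≡ 24 (mod 273).
Verify: 24 mod 3 = 0 ✓, 24 mod 13 = 11 ✓, 24 mod 7 = 3 ✓.

x ≡ 24 (mod 273).


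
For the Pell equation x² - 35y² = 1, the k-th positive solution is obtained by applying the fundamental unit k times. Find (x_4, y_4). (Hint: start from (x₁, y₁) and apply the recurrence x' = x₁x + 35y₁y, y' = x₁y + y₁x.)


Step 1: Find the fundamental solution (x₁, y₁) of x² - 35y² = 1.
  Expand √35 as a continued fraction. a₀ = ⌊√35⌋ = 5; iterate m_{k+1} = d_k·a_k − m_k, d_{k+1} = (35 − m_{k+1}²)/d_k, a_{k+1} = ⌊(a₀ + m_{k+1})/d_{k+1}⌋ (starting m₀ = 0, d₀ = 1), with convergents p_k = a_k·p_{k-1} + p_{k-2}, q_k = a_k·q_{k-1} + q_{k-2} (p₋₁ = 1, q₋₁ = 0):
  k = 0: a₀ = 5; p₀/q₀ = 5/1; p₀² − 35·q₀² = 25 − 35 = -10.
  k = 1: m = 5, d = 10, a = ⌊(5 + 5)/10⌋ = 1; p/q = (1·5 + 1)/(1·1 + 0) = 6/1; p² − 35·q² = 36 − 35 = 1.
  The first convergent with p² − 35·q² = 1 gives the fundamental solution (x₁, y₁) = (6, 1).
Step 2: Apply the recurrence (x_{n+1}, y_{n+1}) = (x₁x_n + 35y₁y_n, x₁y_n + y₁x_n) repeatedly.
  From (x_1, y_1) = (6, 1): x_2 = 6·6 + 35·1·1 = 71; y_2 = 6·1 + 1·6 = 12.
  From (x_2, y_2) = (71, 12): x_3 = 6·71 + 35·1·12 = 846; y_3 = 6·12 + 1·71 = 143.
  From (x_3, y_3) = (846, 143): x_4 = 6·846 + 35·1·143 = 10081; y_4 = 6·143 + 1·846 = 1704.
Step 3: Verify x_4² - 35·y_4² = 101626561 - 101626560 = 1 (should be 1). ✓

(x_1, y_1) = (6, 1); (x_4, y_4) = (10081, 1704).


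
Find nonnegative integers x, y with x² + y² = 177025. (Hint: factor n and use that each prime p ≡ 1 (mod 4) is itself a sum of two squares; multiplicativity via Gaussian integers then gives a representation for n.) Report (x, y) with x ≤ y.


Step 1: Factor n = 177025 = 5^2 · 73 · 97.
Step 2: Check the mod-4 condition on each prime factor: 5 ≡ 1 (mod 4), exponent 2; 73 ≡ 1 (mod 4), exponent 1; 97 ≡ 1 (mod 4), exponent 1.
All primes ≡ 3 (mod 4) appear to even exponent (or don't appear), so by the two-squares theorem n IS expressible as a sum of two squares.
Step 3: Build a representation. Group n = k² · m with k = 5 and m = 73 · 97 = 7081 (a product of primes ≡ 1 (mod 4)); a representation of m scales to one of n via (k·x)² + (k·y)² = k²(x² + y²). Each prime p ≡ 1 (mod 4) is itself a sum of two squares; find a² by testing p − a² for a perfect square:
  73: 73 − 1² = 72, 73 − 2² = 69, 73 − 3² = 64 = 8² ⇒ 73 = 3² + 8².
  97: 97 − 1² = 96, 97 − 2² = 93, 97 − 3² = 88, 97 − 4² = 81 = 9² ⇒ 97 = 4² + 9².
  Combine using the Brahmagupta–Fibonacci identity (a² + b²)(c² + d²) = (ac − bd)² + (ad + bc)² = (ac + bd)² + (ad − bc)²:
  73 · 97 = 7081: from (3² + 8²)(4² + 9²), take (3·4 − 8·9, 3·9 + 8·4) = (12 − 72, 27 + 32) = (-60, 59); dropping signs (only squares matter) gives (60, 59); check 60² + 59² = 3600 + 3481 = 7081 ✓.
  Scale by k = 5: (5·60, 5·59) = (300, 295).
Step 4: Order so x ≤ y and verify: 295² + 300² = 87025 + 90000 = 177025 = n. ✓

n = 177025 = 295² + 300² (one valid representation with x ≤ y).


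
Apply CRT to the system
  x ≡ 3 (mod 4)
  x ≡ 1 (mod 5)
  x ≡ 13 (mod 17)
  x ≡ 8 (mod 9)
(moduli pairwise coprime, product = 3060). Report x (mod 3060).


Product of moduli M = 4 · 5 · 17 · 9 = 3060.
Merge one congruence at a time:
  Start: x ≡ 3 (mod 4).
  Combine with x ≡ 1 (mod 5); new modulus lcm = 20.
    Write x = 3 + 4·t and substitute into x ≡ 1 (mod 5): 4·t ≡ 1 − 3 = -2 (mod 5).
    Reduce coefficients mod 5: 4·t ≡ 3 (mod 5).
    The inverse of 4 mod 5 is 4 (since 4·4 = 16 = 3·5 + 1), so t ≡ 4·3 = 12 ≡ 2 (mod 5).
    Then x = 3 + 4·2 = 11, valid modulo lcm(4, 5) = 20: x ≡ 11 (mod 20).
  Combine with x ≡ 13 (mod 17); new modulus lcm = 340.
    Write x = 11 + 20·t and substitute into x ≡ 13 (mod 17): 20·t ≡ 13 − 11 = 2 (mod 17).
    Reduce coefficients mod 17: 3·t ≡ 2 (mod 17).
    The inverse of 3 mod 17 is 6 (since 3·6 = 18 = 1·17 + 1), so t ≡ 6·2 = 12 ≡ 12 (mod 17).
    Then x = 11 + 20·12 = 251, valid modulo lcm(20, 17) = 340: x ≡ 251 (mod 340).
  Combine with x ≡ 8 (mod 9); new modulus lcm = 3060.
    Write x = 251 + 340·t and substitute into x ≡ 8 (mod 9): 340·t ≡ 8 − 251 = -243 (mod 9).
    Reduce coefficients mod 9: 7·t ≡ 0 (mod 9).
    The inverse of 7 mod 9 is 4 (since 7·4 = 28 = 3·9 + 1), so t ≡ 4·0 = 0 ≡ 0 (mod 9).
    Then x = 251 + 340·0 = 251, valid modulo lcm(340, 9) = 3060: x ≡ 251 (mod 3060).
Verify against each original: 251 mod 4 = 3, 251 mod 5 = 1, 251 mod 17 = 13, 251 mod 9 = 8.

x ≡ 251 (mod 3060).


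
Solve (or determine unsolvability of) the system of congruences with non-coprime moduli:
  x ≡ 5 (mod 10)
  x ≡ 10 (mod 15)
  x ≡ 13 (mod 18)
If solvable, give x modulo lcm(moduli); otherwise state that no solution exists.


Moduli 10, 15, 18 are not pairwise coprime, so CRT works modulo lcm(m_i) when all pairwise compatibility conditions hold.
Pairwise compatibility: gcd(m_i, m_j) must divide a_i - a_j for every pair.
Merge one congruence at a time:
  Start: x ≡ 5 (mod 10).
  Combine with x ≡ 10 (mod 15): gcd(10, 15) = 5; 10 - 5 = 5, which IS divisible by 5, so compatible.
    Write x = 5 + 10·t and substitute into x ≡ 10 (mod 15): 10·t ≡ 10 − 5 = 5 (mod 15).
    Divide the congruence (and modulus) by g = 5: 2·t ≡ 1 (mod 3).
    The inverse of 2 mod 3 is 2 (since 2·2 = 4 = 1·3 + 1), so t ≡ 2·1 = 2 ≡ 2 (mod 3).
    Then x = 5 + 10·2 = 25, valid modulo lcm(10, 15) = 30: x ≡ 25 (mod 30).
  Combine with x ≡ 13 (mod 18): gcd(30, 18) = 6; 13 - 25 = -12, which IS divisible by 6, so compatible.
    Write x = 25 + 30·t and substitute into x ≡ 13 (mod 18): 30·t ≡ 13 − 25 = -12 (mod 18).
    Divide the congruence (and modulus) by g = 6: 5·t ≡ -2 (mod 3).
    Reduce coefficients mod 3: 2·t ≡ 1 (mod 3).
    The inverse of 2 mod 3 is 2 (since 2·2 = 4 = 1·3 + 1), so t ≡ 2·1 = 2 ≡ 2 (mod 3).
    Then x = 25 + 30·2 = 85, valid modulo lcm(30, 18) = 90: x ≡ 85 (mod 90).
Verify: 85 mod 10 = 5, 85 mod 15 = 10, 85 mod 18 = 13.

x ≡ 85 (mod 90).


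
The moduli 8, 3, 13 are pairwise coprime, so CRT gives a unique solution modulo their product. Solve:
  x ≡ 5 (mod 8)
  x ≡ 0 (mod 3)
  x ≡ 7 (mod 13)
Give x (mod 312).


Moduli 8, 3, 13 are pairwise coprime; by CRT there is a unique solution modulo M = 8 · 3 · 13 = 312.
Solve pairwise, accumulating the modulus:
  Start with x ≡ 5 (mod 8).
  Combine with x ≡ 0 (mod 3): since gcd(8, 3) = 1, we get a unique residue mod 24.
    Write x = 5 + 8·t and substitute into x ≡ 0 (mod 3): 8·t ≡ 0 − 5 = -5 (mod 3).
    Reduce coefficients mod 3: 2·t ≡ 1 (mod 3).
    The inverse of 2 mod 3 is 2 (since 2·2 = 4 = 1·3 + 1), so t ≡ 2·1 = 2 ≡ 2 (mod 3).
    Then x = 5 + 8·2 = 21, valid modulo lcm(8, 3) = 24: x ≡ 21 (mod 24).
  Combine with x ≡ 7 (mod 13): since gcd(24, 13) = 1, we get a unique residue mod 312.
    Write x = 21 + 24·t and substitute into x ≡ 7 (mod 13): 24·t ≡ 7 − 21 = -14 (mod 13).
    Reduce coefficients mod 13: 11·t ≡ 12 (mod 13).
    The inverse of 11 mod 13 is 6 (since 11·6 = 66 = 5·13 + 1), so t ≡ 6·12 = 72 ≡ 7 (mod 13).
    Then x = 21 + 24·7 = 189, valid modulo lcm(24, 13) = 312: x ≡ 189 (mod 312).
Verify: 189 mod 8 = 5 ✓, 189 mod 3 = 0 ✓, 189 mod 13 = 7 ✓.

x ≡ 189 (mod 312).


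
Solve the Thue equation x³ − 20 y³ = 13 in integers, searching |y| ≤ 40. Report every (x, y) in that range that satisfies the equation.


The equation is x³ - 20y³ = 13. For fixed y, x³ = 20·y³ + 13, so a solution requires the RHS to be a perfect cube.
Strategy: iterate y from -40 to 40, compute RHS = 20·y³ + 13, and check whether it is a (positive or negative) perfect cube.
Check small values of y:
  y = 0: RHS = 13 is not a perfect cube.
  y = 1: RHS = 33 is not a perfect cube.
  y = -1: RHS = -7 is not a perfect cube.
  y = 2: RHS = 173 is not a perfect cube.
  y = -2: RHS = -147 is not a perfect cube.
  y = 3: RHS = 553 is not a perfect cube.
  y = -3: RHS = -527 is not a perfect cube.
Continuing the search up to |y| = 40 finds no solutions either.
No (x, y) in the scanned range satisfies the equation.

No integer solutions with |y| ≤ 40.


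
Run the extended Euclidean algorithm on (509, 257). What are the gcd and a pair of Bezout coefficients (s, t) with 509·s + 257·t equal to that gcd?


Euclidean algorithm on (509, 257) — divide until remainder is 0:
  509 = 1 · 257 + 252
  257 = 1 · 252 + 5
  252 = 50 · 5 + 2
  5 = 2 · 2 + 1
  2 = 2 · 1 + 0
gcd(509, 257) = 1.
Track Bezout coefficients alongside the remainders: start with r₀ = 509 = a·1 + b·0 (s = 1, t = 0) and r₁ = 257 = a·0 + b·1 (s = 0, t = 1); each new remainder r_{k+1} = r_{k-1} − q_k·r_k inherits s_{k+1} = s_{k-1} − q_k·s_k, t_{k+1} = t_{k-1} − q_k·t_k, so r_k = a·s_k + b·t_k at every step:
  q = 1: r = 252, s = 1 − 1·0 = 1, t = 0 − 1·1 = -1  (check: 509·1 + 257·(-1) = 252)
  q = 1: r = 5, s = 0 − 1·1 = -1, t = 1 − 1·(-1) = 2  (check: 509·(-1) + 257·2 = 5)
  q = 50: r = 2, s = 1 − 50·(-1) = 51, t = -1 − 50·2 = -101  (check: 509·51 + 257·(-101) = 2)
  q = 2: r = 1, s = -1 − 2·51 = -103, t = 2 − 2·(-101) = 204  (check: 509·(-103) + 257·204 = 1)
The row with r = 1 (the gcd) gives the Bezout coefficients s = -103, t = 204.
Result: 509 · (-103) + 257 · (204) = 1.

gcd(509, 257) = 1; s = -103, t = 204 (check: 509·(-103) + 257·204 = 1).


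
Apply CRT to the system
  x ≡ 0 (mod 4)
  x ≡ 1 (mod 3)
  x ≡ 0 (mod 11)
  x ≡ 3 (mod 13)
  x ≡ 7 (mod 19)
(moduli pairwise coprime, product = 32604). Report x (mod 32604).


Product of moduli M = 4 · 3 · 11 · 13 · 19 = 32604.
Merge one congruence at a time:
  Start: x ≡ 0 (mod 4).
  Combine with x ≡ 1 (mod 3); new modulus lcm = 12.
    Write x = 0 + 4·t and substitute into x ≡ 1 (mod 3): 4·t ≡ 1 − 0 = 1 (mod 3).
    Reduce coefficients mod 3: 1·t ≡ 1 (mod 3).
    So t ≡ 1 (mod 3).
    Then x = 0 + 4·1 = 4, valid modulo lcm(4, 3) = 12: x ≡ 4 (mod 12).
  Combine with x ≡ 0 (mod 11); new modulus lcm = 132.
    Write x = 4 + 12·t and substitute into x ≡ 0 (mod 11): 12·t ≡ 0 − 4 = -4 (mod 11).
    Reduce coefficients mod 11: 1·t ≡ 7 (mod 11).
    So t ≡ 7 (mod 11).
    Then x = 4 + 12·7 = 88, valid modulo lcm(12, 11) = 132: x ≡ 88 (mod 132).
  Combine with x ≡ 3 (mod 13); new modulus lcm = 1716.
    Write x = 88 + 132·t and substitute into x ≡ 3 (mod 13): 132·t ≡ 3 − 88 = -85 (mod 13).
    Reduce coefficients mod 13: 2·t ≡ 6 (mod 13).
    The inverse of 2 mod 13 is 7 (since 2·7 = 14 = 1·13 + 1), so t ≡ 7·6 = 42 ≡ 3 (mod 13).
    Then x = 88 + 132·3 = 484, valid modulo lcm(132, 13) = 1716: x ≡ 484 (mod 1716).
  Combine with x ≡ 7 (mod 19); new modulus lcm = 32604.
    Write x = 484 + 1716·t and substitute into x ≡ 7 (mod 19): 1716·t ≡ 7 − 484 = -477 (mod 19).
    Reduce coefficients mod 19: 6·t ≡ 17 (mod 19).
    The inverse of 6 mod 19 is 16 (since 6·16 = 96 = 5·19 + 1), so t ≡ 16·17 = 272 ≡ 6 (mod 19).
    Then x = 484 + 1716·6 = 10780, valid modulo lcm(1716, 19) = 32604: x ≡ 10780 (mod 32604).
Verify against each original: 10780 mod 4 = 0, 10780 mod 3 = 1, 10780 mod 11 = 0, 10780 mod 13 = 3, 10780 mod 19 = 7.

x ≡ 10780 (mod 32604).


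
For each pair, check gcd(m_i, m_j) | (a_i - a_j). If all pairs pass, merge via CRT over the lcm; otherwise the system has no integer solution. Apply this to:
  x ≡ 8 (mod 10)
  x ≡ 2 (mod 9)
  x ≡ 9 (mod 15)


Moduli 10, 9, 15 are not pairwise coprime, so CRT works modulo lcm(m_i) when all pairwise compatibility conditions hold.
Pairwise compatibility: gcd(m_i, m_j) must divide a_i - a_j for every pair.
Merge one congruence at a time:
  Start: x ≡ 8 (mod 10).
  Combine with x ≡ 2 (mod 9): gcd(10, 9) = 1; 2 - 8 = -6, which IS divisible by 1, so compatible.
    Write x = 8 + 10·t and substitute into x ≡ 2 (mod 9): 10·t ≡ 2 − 8 = -6 (mod 9).
    Reduce coefficients mod 9: 1·t ≡ 3 (mod 9).
    So t ≡ 3 (mod 9).
    Then x = 8 + 10·3 = 38, valid modulo lcm(10, 9) = 90: x ≡ 38 (mod 90).
  Combine with x ≡ 9 (mod 15): gcd(90, 15) = 15, and 9 - 38 = -29 is NOT divisible by 15.
    ⇒ system is inconsistent (no integer solution).

No solution (the system is inconsistent).


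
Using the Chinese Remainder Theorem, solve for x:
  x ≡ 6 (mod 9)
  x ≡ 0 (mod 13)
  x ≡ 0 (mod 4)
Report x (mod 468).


Moduli 9, 13, 4 are pairwise coprime; by CRT there is a unique solution modulo M = 9 · 13 · 4 = 468.
Solve pairwise, accumulating the modulus:
  Start with x ≡ 6 (mod 9).
  Combine with x ≡ 0 (mod 13): since gcd(9, 13) = 1, we get a unique residue mod 117.
    Write x = 6 + 9·t and substitute into x ≡ 0 (mod 13): 9·t ≡ 0 − 6 = -6 (mod 13).
    Reduce coefficients mod 13: 9·t ≡ 7 (mod 13).
    The inverse of 9 mod 13 is 3 (since 9·3 = 27 = 2·13 + 1), so t ≡ 3·7 = 21 ≡ 8 (mod 13).
    Then x = 6 + 9·8 = 78, valid modulo lcm(9, 13) = 117: x ≡ 78 (mod 117).
  Combine with x ≡ 0 (mod 4): since gcd(117, 4) = 1, we get a unique residue mod 468.
    Write x = 78 + 117·t and substitute into x ≡ 0 (mod 4): 117·t ≡ 0 − 78 = -78 (mod 4).
    Reduce coefficients mod 4: 1·t ≡ 2 (mod 4).
    So t ≡ 2 (mod 4).
    Then x = 78 + 117·2 = 312, valid modulo lcm(117, 4) = 468: x ≡ 312 (mod 468).
Verify: 312 mod 9 = 6 ✓, 312 mod 13 = 0 ✓, 312 mod 4 = 0 ✓.

x ≡ 312 (mod 468).


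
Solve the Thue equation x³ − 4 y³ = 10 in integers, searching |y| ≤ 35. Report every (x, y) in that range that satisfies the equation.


The equation is x³ - 4y³ = 10. For fixed y, x³ = 4·y³ + 10, so a solution requires the RHS to be a perfect cube.
Strategy: iterate y from -35 to 35, compute RHS = 4·y³ + 10, and check whether it is a (positive or negative) perfect cube.
Check small values of y:
  y = 0: RHS = 10 is not a perfect cube.
  y = 1: RHS = 14 is not a perfect cube.
  y = -1: RHS = 6 is not a perfect cube.
  y = 2: RHS = 42 is not a perfect cube.
  y = -2: RHS = -22 is not a perfect cube.
  y = 3: RHS = 118 is not a perfect cube.
  y = -3: RHS = -98 is not a perfect cube.
Continuing the search up to |y| = 35 finds no solutions either.
No (x, y) in the scanned range satisfies the equation.

No integer solutions with |y| ≤ 35.


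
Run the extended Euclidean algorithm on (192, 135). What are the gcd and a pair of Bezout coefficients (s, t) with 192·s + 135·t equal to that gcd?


Euclidean algorithm on (192, 135) — divide until remainder is 0:
  192 = 1 · 135 + 57
  135 = 2 · 57 + 21
  57 = 2 · 21 + 15
  21 = 1 · 15 + 6
  15 = 2 · 6 + 3
  6 = 2 · 3 + 0
gcd(192, 135) = 3.
Track Bezout coefficients alongside the remainders: start with r₀ = 192 = a·1 + b·0 (s = 1, t = 0) and r₁ = 135 = a·0 + b·1 (s = 0, t = 1); each new remainder r_{k+1} = r_{k-1} − q_k·r_k inherits s_{k+1} = s_{k-1} − q_k·s_k, t_{k+1} = t_{k-1} − q_k·t_k, so r_k = a·s_k + b·t_k at every step:
  q = 1: r = 57, s = 1 − 1·0 = 1, t = 0 − 1·1 = -1  (check: 192·1 + 135·(-1) = 57)
  q = 2: r = 21, s = 0 − 2·1 = -2, t = 1 − 2·(-1) = 3  (check: 192·(-2) + 135·3 = 21)
  q = 2: r = 15, s = 1 − 2·(-2) = 5, t = -1 − 2·3 = -7  (check: 192·5 + 135·(-7) = 15)
  q = 1: r = 6, s = -2 − 1·5 = -7, t = 3 − 1·(-7) = 10  (check: 192·(-7) + 135·10 = 6)
  q = 2: r = 3, s = 5 − 2·(-7) = 19, t = -7 − 2·10 = -27  (check: 192·19 + 135·(-27) = 3)
The row with r = 3 (the gcd) gives the Bezout coefficients s = 19, t = -27.
Result: 192 · (19) + 135 · (-27) = 3.

gcd(192, 135) = 3; s = 19, t = -27 (check: 192·19 + 135·(-27) = 3).


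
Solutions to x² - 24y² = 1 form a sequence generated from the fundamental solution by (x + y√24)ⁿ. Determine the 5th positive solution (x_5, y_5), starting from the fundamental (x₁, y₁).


Step 1: Find the fundamental solution (x₁, y₁) of x² - 24y² = 1.
  Expand √24 as a continued fraction. a₀ = ⌊√24⌋ = 4; iterate m_{k+1} = d_k·a_k − m_k, d_{k+1} = (24 − m_{k+1}²)/d_k, a_{k+1} = ⌊(a₀ + m_{k+1})/d_{k+1}⌋ (starting m₀ = 0, d₀ = 1), with convergents p_k = a_k·p_{k-1} + p_{k-2}, q_k = a_k·q_{k-1} + q_{k-2} (p₋₁ = 1, q₋₁ = 0):
  k = 0: a₀ = 4; p₀/q₀ = 4/1; p₀² − 24·q₀² = 16 − 24 = -8.
  k = 1: m = 4, d = 8, a = ⌊(4 + 4)/8⌋ = 1; p/q = (1·4 + 1)/(1·1 + 0) = 5/1; p² − 24·q² = 25 − 24 = 1.
  The first convergent with p² − 24·q² = 1 gives the fundamental solution (x₁, y₁) = (5, 1).
Step 2: Apply the recurrence (x_{n+1}, y_{n+1}) = (x₁x_n + 24y₁y_n, x₁y_n + y₁x_n) repeatedly.
  From (x_1, y_1) = (5, 1): x_2 = 5·5 + 24·1·1 = 49; y_2 = 5·1 + 1·5 = 10.
  From (x_2, y_2) = (49, 10): x_3 = 5·49 + 24·1·10 = 485; y_3 = 5·10 + 1·49 = 99.
  From (x_3, y_3) = (485, 99): x_4 = 5·485 + 24·1·99 = 4801; y_4 = 5·99 + 1·485 = 980.
  From (x_4, y_4) = (4801, 980): x_5 = 5·4801 + 24·1·980 = 47525; y_5 = 5·980 + 1·4801 = 9701.
Step 3: Verify x_5² - 24·y_5² = 2258625625 - 2258625624 = 1 (should be 1). ✓

(x_1, y_1) = (5, 1); (x_5, y_5) = (47525, 9701).


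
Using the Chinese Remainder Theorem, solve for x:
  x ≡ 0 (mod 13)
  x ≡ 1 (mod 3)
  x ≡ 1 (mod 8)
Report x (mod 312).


Moduli 13, 3, 8 are pairwise coprime; by CRT there is a unique solution modulo M = 13 · 3 · 8 = 312.
Solve pairwise, accumulating the modulus:
  Start with x ≡ 0 (mod 13).
  Combine with x ≡ 1 (mod 3): since gcd(13, 3) = 1, we get a unique residue mod 39.
    Write x = 0 + 13·t and substitute into x ≡ 1 (mod 3): 13·t ≡ 1 − 0 = 1 (mod 3).
    Reduce coefficients mod 3: 1·t ≡ 1 (mod 3).
    So t ≡ 1 (mod 3).
    Then x = 0 + 13·1 = 13, valid modulo lcm(13, 3) = 39: x ≡ 13 (mod 39).
  Combine with x ≡ 1 (mod 8): since gcd(39, 8) = 1, we get a unique residue mod 312.
    Write x = 13 + 39·t and substitute into x ≡ 1 (mod 8): 39·t ≡ 1 − 13 = -12 (mod 8).
    Reduce coefficients mod 8: 7·t ≡ 4 (mod 8).
    The inverse of 7 mod 8 is 7 (since 7·7 = 49 = 6·8 + 1), so t ≡ 7·4 = 28 ≡ 4 (mod 8).
    Then x = 13 + 39·4 = 169, valid modulo lcm(39, 8) = 312: x ≡ 169 (mod 312).
Verify: 169 mod 13 = 0 ✓, 169 mod 3 = 1 ✓, 169 mod 8 = 1 ✓.

x ≡ 169 (mod 312).


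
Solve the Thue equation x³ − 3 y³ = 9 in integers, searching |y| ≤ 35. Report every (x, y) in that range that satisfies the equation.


The equation is x³ - 3y³ = 9. For fixed y, x³ = 3·y³ + 9, so a solution requires the RHS to be a perfect cube.
Strategy: iterate y from -35 to 35, compute RHS = 3·y³ + 9, and check whether it is a (positive or negative) perfect cube.
Check small values of y:
  y = 0: RHS = 9 is not a perfect cube.
  y = 1: RHS = 12 is not a perfect cube.
  y = -1: RHS = 6 is not a perfect cube.
  y = 2: RHS = 33 is not a perfect cube.
  y = -2: RHS = -15 is not a perfect cube.
  y = 3: RHS = 90 is not a perfect cube.
  y = -3: RHS = -72 is not a perfect cube.
Continuing the search up to |y| = 35 finds no solutions either.
No (x, y) in the scanned range satisfies the equation.

No integer solutions with |y| ≤ 35.


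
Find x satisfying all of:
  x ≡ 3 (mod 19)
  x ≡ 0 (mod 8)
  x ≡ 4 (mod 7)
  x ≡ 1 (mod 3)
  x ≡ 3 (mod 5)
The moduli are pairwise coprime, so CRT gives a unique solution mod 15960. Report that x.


Product of moduli M = 19 · 8 · 7 · 3 · 5 = 15960.
Merge one congruence at a time:
  Start: x ≡ 3 (mod 19).
  Combine with x ≡ 0 (mod 8); new modulus lcm = 152.
    Write x = 3 + 19·t and substitute into x ≡ 0 (mod 8): 19·t ≡ 0 − 3 = -3 (mod 8).
    Reduce coefficients mod 8: 3·t ≡ 5 (mod 8).
    The inverse of 3 mod 8 is 3 (since 3·3 = 9 = 1·8 + 1), so t ≡ 3·5 = 15 ≡ 7 (mod 8).
    Then x = 3 + 19·7 = 136, valid modulo lcm(19, 8) = 152: x ≡ 136 (mod 152).
  Combine with x ≡ 4 (mod 7); new modulus lcm = 1064.
    Write x = 136 + 152·t and substitute into x ≡ 4 (mod 7): 152·t ≡ 4 − 136 = -132 (mod 7).
    Reduce coefficients mod 7: 5·t ≡ 1 (mod 7).
    The inverse of 5 mod 7 is 3 (since 5·3 = 15 = 2·7 + 1), so t ≡ 3·1 = 3 ≡ 3 (mod 7).
    Then x = 136 + 152·3 = 592, valid modulo lcm(152, 7) = 1064: x ≡ 592 (mod 1064).
  Combine with x ≡ 1 (mod 3); new modulus lcm = 3192.
    Write x = 592 + 1064·t and substitute into x ≡ 1 (mod 3): 1064·t ≡ 1 − 592 = -591 (mod 3).
    Reduce coefficients mod 3: 2·t ≡ 0 (mod 3).
    The inverse of 2 mod 3 is 2 (since 2·2 = 4 = 1·3 + 1), so t ≡ 2·0 = 0 ≡ 0 (mod 3).
    Then x = 592 + 1064·0 = 592, valid modulo lcm(1064, 3) = 3192: x ≡ 592 (mod 3192).
  Combine with x ≡ 3 (mod 5); new modulus lcm = 15960.
    Write x = 592 + 3192·t and substitute into x ≡ 3 (mod 5): 3192·t ≡ 3 − 592 = -589 (mod 5).
    Reduce coefficients mod 5: 2·t ≡ 1 (mod 5).
    The inverse of 2 mod 5 is 3 (since 2·3 = 6 = 1·5 + 1), so t ≡ 3·1 = 3 ≡ 3 (mod 5).
    Then x = 592 + 3192·3 = 10168, valid modulo lcm(3192, 5) = 15960: x ≡ 10168 (mod 15960).
Verify against each original: 10168 mod 19 = 3, 10168 mod 8 = 0, 10168 mod 7 = 4, 10168 mod 3 = 1, 10168 mod 5 = 3.

x ≡ 10168 (mod 15960).


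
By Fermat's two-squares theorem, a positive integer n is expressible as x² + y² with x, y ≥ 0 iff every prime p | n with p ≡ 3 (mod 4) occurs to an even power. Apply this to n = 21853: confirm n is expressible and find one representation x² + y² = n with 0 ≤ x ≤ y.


Step 1: Factor n = 21853 = 13 · 41^2.
Step 2: Check the mod-4 condition on each prime factor: 13 ≡ 1 (mod 4), exponent 1; 41 ≡ 1 (mod 4), exponent 2.
All primes ≡ 3 (mod 4) appear to even exponent (or don't appear), so by the two-squares theorem n IS expressible as a sum of two squares.
Step 3: Build a representation. Here n = 13 · 41 · 41 is a product of primes ≡ 1 (mod 4). Each prime p ≡ 1 (mod 4) is itself a sum of two squares; find a² by testing p − a² for a perfect square:
  13: 13 − 1² = 12, 13 − 2² = 9 = 3² ⇒ 13 = 2² + 3².
  41: 41 − 1² = 40, 41 − 2² = 37, 41 − 3² = 32, 41 − 4² = 25 = 5² ⇒ 41 = 4² + 5².
  Combine using the Brahmagupta–Fibonacci identity (a² + b²)(c² + d²) = (ac − bd)² + (ad + bc)² = (ac + bd)² + (ad − bc)²:
  13 · 41 = 533: from (2² + 3²)(4² + 5²), take (2·4 − 3·5, 2·5 + 3·4) = (8 − 15, 10 + 12) = (-7, 22); dropping signs (only squares matter) gives (7, 22); check 7² + 22² = 49 + 484 = 533 ✓.
  533 · 41 = 21853: from (7² + 22²)(4² + 5²), take (7·4 − 22·5, 7·5 + 22·4) = (28 − 110, 35 + 88) = (-82, 123); dropping signs (only squares matter) gives (82, 123); check 82² + 123² = 6724 + 15129 = 21853 ✓.
Step 4: Order so x ≤ y and verify: 82² + 123² = 6724 + 15129 = 21853 = n. ✓

n = 21853 = 82² + 123² (one valid representation with x ≤ y).


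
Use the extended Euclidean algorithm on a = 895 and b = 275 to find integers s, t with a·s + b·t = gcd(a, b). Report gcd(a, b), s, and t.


Euclidean algorithm on (895, 275) — divide until remainder is 0:
  895 = 3 · 275 + 70
  275 = 3 · 70 + 65
  70 = 1 · 65 + 5
  65 = 13 · 5 + 0
gcd(895, 275) = 5.
Track Bezout coefficients alongside the remainders: start with r₀ = 895 = a·1 + b·0 (s = 1, t = 0) and r₁ = 275 = a·0 + b·1 (s = 0, t = 1); each new remainder r_{k+1} = r_{k-1} − q_k·r_k inherits s_{k+1} = s_{k-1} − q_k·s_k, t_{k+1} = t_{k-1} − q_k·t_k, so r_k = a·s_k + b·t_k at every step:
  q = 3: r = 70, s = 1 − 3·0 = 1, t = 0 − 3·1 = -3  (check: 895·1 + 275·(-3) = 70)
  q = 3: r = 65, s = 0 − 3·1 = -3, t = 1 − 3·(-3) = 10  (check: 895·(-3) + 275·10 = 65)
  q = 1: r = 5, s = 1 − 1·(-3) = 4, t = -3 − 1·10 = -13  (check: 895·4 + 275·(-13) = 5)
The row with r = 5 (the gcd) gives the Bezout coefficients s = 4, t = -13.
Result: 895 · (4) + 275 · (-13) = 5.

gcd(895, 275) = 5; s = 4, t = -13 (check: 895·4 + 275·(-13) = 5).


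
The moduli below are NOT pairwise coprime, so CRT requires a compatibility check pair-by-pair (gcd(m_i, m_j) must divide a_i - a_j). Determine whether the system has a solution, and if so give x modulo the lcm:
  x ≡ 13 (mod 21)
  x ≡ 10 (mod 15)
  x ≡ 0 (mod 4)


Moduli 21, 15, 4 are not pairwise coprime, so CRT works modulo lcm(m_i) when all pairwise compatibility conditions hold.
Pairwise compatibility: gcd(m_i, m_j) must divide a_i - a_j for every pair.
Merge one congruence at a time:
  Start: x ≡ 13 (mod 21).
  Combine with x ≡ 10 (mod 15): gcd(21, 15) = 3; 10 - 13 = -3, which IS divisible by 3, so compatible.
    Write x = 13 + 21·t and substitute into x ≡ 10 (mod 15): 21·t ≡ 10 − 13 = -3 (mod 15).
    Divide the congruence (and modulus) by g = 3: 7·t ≡ -1 (mod 5).
    Reduce coefficients mod 5: 2·t ≡ 4 (mod 5).
    The inverse of 2 mod 5 is 3 (since 2·3 = 6 = 1·5 + 1), so t ≡ 3·4 = 12 ≡ 2 (mod 5).
    Then x = 13 + 21·2 = 55, valid modulo lcm(21, 15) = 105: x ≡ 55 (mod 105).
  Combine with x ≡ 0 (mod 4): gcd(105, 4) = 1; 0 - 55 = -55, which IS divisible by 1, so compatible.
    Write x = 55 + 105·t and substitute into x ≡ 0 (mod 4): 105·t ≡ 0 − 55 = -55 (mod 4).
    Reduce coefficients mod 4: 1·t ≡ 1 (mod 4).
    So t ≡ 1 (mod 4).
    Then x = 55 + 105·1 = 160, valid modulo lcm(105, 4) = 420: x ≡ 160 (mod 420).
Verify: 160 mod 21 = 13, 160 mod 15 = 10, 160 mod 4 = 0.

x ≡ 160 (mod 420).


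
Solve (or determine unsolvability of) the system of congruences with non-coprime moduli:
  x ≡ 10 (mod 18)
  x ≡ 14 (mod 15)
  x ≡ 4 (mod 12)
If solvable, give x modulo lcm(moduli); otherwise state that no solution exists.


Moduli 18, 15, 12 are not pairwise coprime, so CRT works modulo lcm(m_i) when all pairwise compatibility conditions hold.
Pairwise compatibility: gcd(m_i, m_j) must divide a_i - a_j for every pair.
Merge one congruence at a time:
  Start: x ≡ 10 (mod 18).
  Combine with x ≡ 14 (mod 15): gcd(18, 15) = 3, and 14 - 10 = 4 is NOT divisible by 3.
    ⇒ system is inconsistent (no integer solution).

No solution (the system is inconsistent).


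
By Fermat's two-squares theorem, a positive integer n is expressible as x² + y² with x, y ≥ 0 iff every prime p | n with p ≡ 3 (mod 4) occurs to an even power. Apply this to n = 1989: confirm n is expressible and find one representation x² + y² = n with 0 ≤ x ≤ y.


Step 1: Factor n = 1989 = 3^2 · 13 · 17.
Step 2: Check the mod-4 condition on each prime factor: 3 ≡ 3 (mod 4), exponent 2 (must be even); 13 ≡ 1 (mod 4), exponent 1; 17 ≡ 1 (mod 4), exponent 1.
All primes ≡ 3 (mod 4) appear to even exponent (or don't appear), so by the two-squares theorem n IS expressible as a sum of two squares.
Step 3: Build a representation. Group n = k² · m with k = 3 and m = 13 · 17 = 221 (a product of primes ≡ 1 (mod 4)); a representation of m scales to one of n via (k·x)² + (k·y)² = k²(x² + y²). Each prime p ≡ 1 (mod 4) is itself a sum of two squares; find a² by testing p − a² for a perfect square:
  13: 13 − 1² = 12, 13 − 2² = 9 = 3² ⇒ 13 = 2² + 3².
  17: 17 − 1² = 16 = 4² ⇒ 17 = 1² + 4².
  Combine using the Brahmagupta–Fibonacci identity (a² + b²)(c² + d²) = (ac − bd)² + (ad + bc)² = (ac + bd)² + (ad − bc)²:
  13 · 17 = 221: from (2² + 3²)(1² + 4²), take (2·1 − 3·4, 2·4 + 3·1) = (2 − 12, 8 + 3) = (-10, 11); dropping signs (only squares matter) gives (10, 11); check 10² + 11² = 100 + 121 = 221 ✓.
  Scale by k = 3: (3·10, 3·11) = (30, 33).
Step 4: Order so x ≤ y and verify: 30² + 33² = 900 + 1089 = 1989 = n. ✓

n = 1989 = 30² + 33² (one valid representation with x ≤ y).


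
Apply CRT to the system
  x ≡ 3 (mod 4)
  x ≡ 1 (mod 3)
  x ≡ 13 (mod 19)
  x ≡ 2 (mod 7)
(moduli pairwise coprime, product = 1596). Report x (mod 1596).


Product of moduli M = 4 · 3 · 19 · 7 = 1596.
Merge one congruence at a time:
  Start: x ≡ 3 (mod 4).
  Combine with x ≡ 1 (mod 3); new modulus lcm = 12.
    Write x = 3 + 4·t and substitute into x ≡ 1 (mod 3): 4·t ≡ 1 − 3 = -2 (mod 3).
    Reduce coefficients mod 3: 1·t ≡ 1 (mod 3).
    So t ≡ 1 (mod 3).
    Then x = 3 + 4·1 = 7, valid modulo lcm(4, 3) = 12: x ≡ 7 (mod 12).
  Combine with x ≡ 13 (mod 19); new modulus lcm = 228.
    Write x = 7 + 12·t and substitute into x ≡ 13 (mod 19): 12·t ≡ 13 − 7 = 6 (mod 19).
    The inverse of 12 mod 19 is 8 (since 12·8 = 96 = 5·19 + 1), so t ≡ 8·6 = 48 ≡ 10 (mod 19).
    Then x = 7 + 12·10 = 127, valid modulo lcm(12, 19) = 228: x ≡ 127 (mod 228).
  Combine with x ≡ 2 (mod 7); new modulus lcm = 1596.
    Write x = 127 + 228·t and substitute into x ≡ 2 (mod 7): 228·t ≡ 2 − 127 = -125 (mod 7).
    Reduce coefficients mod 7: 4·t ≡ 1 (mod 7).
    The inverse of 4 mod 7 is 2 (since 4·2 = 8 = 1·7 + 1), so t ≡ 2·1 = 2 ≡ 2 (mod 7).
    Then x = 127 + 228·2 = 583, valid modulo lcm(228, 7) = 1596: x ≡ 583 (mod 1596).
Verify against each original: 583 mod 4 = 3, 583 mod 3 = 1, 583 mod 19 = 13, 583 mod 7 = 2.

x ≡ 583 (mod 1596).


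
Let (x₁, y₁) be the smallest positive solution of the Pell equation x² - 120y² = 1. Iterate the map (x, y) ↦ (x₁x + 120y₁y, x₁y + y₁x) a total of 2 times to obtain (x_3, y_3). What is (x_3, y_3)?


Step 1: Find the fundamental solution (x₁, y₁) of x² - 120y² = 1.
  Expand √120 as a continued fraction. a₀ = ⌊√120⌋ = 10; iterate m_{k+1} = d_k·a_k − m_k, d_{k+1} = (120 − m_{k+1}²)/d_k, a_{k+1} = ⌊(a₀ + m_{k+1})/d_{k+1}⌋ (starting m₀ = 0, d₀ = 1), with convergents p_k = a_k·p_{k-1} + p_{k-2}, q_k = a_k·q_{k-1} + q_{k-2} (p₋₁ = 1, q₋₁ = 0):
  k = 0: a₀ = 10; p₀/q₀ = 10/1; p₀² − 120·q₀² = 100 − 120 = -20.
  k = 1: m = 10, d = 20, a = ⌊(10 + 10)/20⌋ = 1; p/q = (1·10 + 1)/(1·1 + 0) = 11/1; p² − 120·q² = 121 − 120 = 1.
  The first convergent with p² − 120·q² = 1 gives the fundamental solution (x₁, y₁) = (11, 1).
Step 2: Apply the recurrence (x_{n+1}, y_{n+1}) = (x₁x_n + 120y₁y_n, x₁y_n + y₁x_n) repeatedly.
  From (x_1, y_1) = (11, 1): x_2 = 11·11 + 120·1·1 = 241; y_2 = 11·1 + 1·11 = 22.
  From (x_2, y_2) = (241, 22): x_3 = 11·241 + 120·1·22 = 5291; y_3 = 11·22 + 1·241 = 483.
Step 3: Verify x_3² - 120·y_3² = 27994681 - 27994680 = 1 (should be 1). ✓

(x_1, y_1) = (11, 1); (x_3, y_3) = (5291, 483).


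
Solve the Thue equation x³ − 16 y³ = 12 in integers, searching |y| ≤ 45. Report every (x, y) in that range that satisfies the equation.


The equation is x³ - 16y³ = 12. For fixed y, x³ = 16·y³ + 12, so a solution requires the RHS to be a perfect cube.
Strategy: iterate y from -45 to 45, compute RHS = 16·y³ + 12, and check whether it is a (positive or negative) perfect cube.
Check small values of y:
  y = 0: RHS = 12 is not a perfect cube.
  y = 1: RHS = 28 is not a perfect cube.
  y = -1: RHS = -4 is not a perfect cube.
  y = 2: RHS = 140 is not a perfect cube.
  y = -2: RHS = -116 is not a perfect cube.
  y = 3: RHS = 444 is not a perfect cube.
  y = -3: RHS = -420 is not a perfect cube.
Continuing the search up to |y| = 45 finds no solutions either.
No (x, y) in the scanned range satisfies the equation.

No integer solutions with |y| ≤ 45.


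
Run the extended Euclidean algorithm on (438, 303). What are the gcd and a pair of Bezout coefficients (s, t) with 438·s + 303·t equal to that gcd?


Euclidean algorithm on (438, 303) — divide until remainder is 0:
  438 = 1 · 303 + 135
  303 = 2 · 135 + 33
  135 = 4 · 33 + 3
  33 = 11 · 3 + 0
gcd(438, 303) = 3.
Track Bezout coefficients alongside the remainders: start with r₀ = 438 = a·1 + b·0 (s = 1, t = 0) and r₁ = 303 = a·0 + b·1 (s = 0, t = 1); each new remainder r_{k+1} = r_{k-1} − q_k·r_k inherits s_{k+1} = s_{k-1} − q_k·s_k, t_{k+1} = t_{k-1} − q_k·t_k, so r_k = a·s_k + b·t_k at every step:
  q = 1: r = 135, s = 1 − 1·0 = 1, t = 0 − 1·1 = -1  (check: 438·1 + 303·(-1) = 135)
  q = 2: r = 33, s = 0 − 2·1 = -2, t = 1 − 2·(-1) = 3  (check: 438·(-2) + 303·3 = 33)
  q = 4: r = 3, s = 1 − 4·(-2) = 9, t = -1 − 4·3 = -13  (check: 438·9 + 303·(-13) = 3)
The row with r = 3 (the gcd) gives the Bezout coefficients s = 9, t = -13.
Result: 438 · (9) + 303 · (-13) = 3.

gcd(438, 303) = 3; s = 9, t = -13 (check: 438·9 + 303·(-13) = 3).


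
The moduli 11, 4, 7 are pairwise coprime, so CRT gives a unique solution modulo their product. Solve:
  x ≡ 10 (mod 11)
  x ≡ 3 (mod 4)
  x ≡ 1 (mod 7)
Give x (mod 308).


Moduli 11, 4, 7 are pairwise coprime; by CRT there is a unique solution modulo M = 11 · 4 · 7 = 308.
Solve pairwise, accumulating the modulus:
  Start with x ≡ 10 (mod 11).
  Combine with x ≡ 3 (mod 4): since gcd(11, 4) = 1, we get a unique residue mod 44.
    Write x = 10 + 11·t and substitute into x ≡ 3 (mod 4): 11·t ≡ 3 − 10 = -7 (mod 4).
    Reduce coefficients mod 4: 3·t ≡ 1 (mod 4).
    The inverse of 3 mod 4 is 3 (since 3·3 = 9 = 2·4 + 1), so t ≡ 3·1 = 3 ≡ 3 (mod 4).
    Then x = 10 + 11·3 = 43, valid modulo lcm(11, 4) = 44: x ≡ 43 (mod 44).
  Combine with x ≡ 1 (mod 7): since gcd(44, 7) = 1, we get a unique residue mod 308.
    Write x = 43 + 44·t and substitute into x ≡ 1 (mod 7): 44·t ≡ 1 − 43 = -42 (mod 7).
    Reduce coefficients mod 7: 2·t ≡ 0 (mod 7).
    The inverse of 2 mod 7 is 4 (since 2·4 = 8 = 1·7 + 1), so t ≡ 4·0 = 0 ≡ 0 (mod 7).
    Then x = 43 + 44·0 = 43, valid modulo lcm(44, 7) = 308: x ≡ 43 (mod 308).
Verify: 43 mod 11 = 10 ✓, 43 mod 4 = 3 ✓, 43 mod 7 = 1 ✓.

x ≡ 43 (mod 308).


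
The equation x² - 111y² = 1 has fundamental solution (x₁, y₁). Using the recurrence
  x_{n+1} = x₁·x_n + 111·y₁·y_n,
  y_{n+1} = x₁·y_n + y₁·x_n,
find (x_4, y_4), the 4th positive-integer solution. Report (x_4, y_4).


Step 1: Find the fundamental solution (x₁, y₁) of x² - 111y² = 1.
  Expand √111 as a continued fraction. a₀ = ⌊√111⌋ = 10; iterate m_{k+1} = d_k·a_k − m_k, d_{k+1} = (111 − m_{k+1}²)/d_k, a_{k+1} = ⌊(a₀ + m_{k+1})/d_{k+1}⌋ (starting m₀ = 0, d₀ = 1), with convergents p_k = a_k·p_{k-1} + p_{k-2}, q_k = a_k·q_{k-1} + q_{k-2} (p₋₁ = 1, q₋₁ = 0):
  k = 0: a₀ = 10; p₀/q₀ = 10/1; p₀² − 111·q₀² = 100 − 111 = -11.
  k = 1: m = 10, d = 11, a = ⌊(10 + 10)/11⌋ = 1; p/q = (1·10 + 1)/(1·1 + 0) = 11/1; p² − 111·q² = 121 − 111 = 10.
  k = 2: m = 1, d = 10, a = ⌊(10 + 1)/10⌋ = 1; p/q = (1·11 + 10)/(1·1 + 1) = 21/2; p² − 111·q² = 441 − 444 = -3.
  k = 3: m = 9, d = 3, a = ⌊(10 + 9)/3⌋ = 6; p/q = (6·21 + 11)/(6·2 + 1) = 137/13; p² − 111·q² = 18769 − 18759 = 10.
  k = 4: m = 9, d = 10, a = ⌊(10 + 9)/10⌋ = 1; p/q = (1·137 + 21)/(1·13 + 2) = 158/15; p² − 111·q² = 24964 − 24975 = -11.
  k = 5: m = 1, d = 11, a = ⌊(10 + 1)/11⌋ = 1; p/q = (1·158 + 137)/(1·15 + 13) = 295/28; p² − 111·q² = 87025 − 87024 = 1.
  The first convergent with p² − 111·q² = 1 gives the fundamental solution (x₁, y₁) = (295, 28).
Step 2: Apply the recurrence (x_{n+1}, y_{n+1}) = (x₁x_n + 111y₁y_n, x₁y_n + y₁x_n) repeatedly.
  From (x_1, y_1) = (295, 28): x_2 = 295·295 + 111·28·28 = 174049; y_2 = 295·28 + 28·295 = 16520.
  From (x_2, y_2) = (174049, 16520): x_3 = 295·174049 + 111·28·16520 = 102688615; y_3 = 295·16520 + 28·174049 = 9746772.
  From (x_3, y_3) = (102688615, 9746772): x_4 = 295·102688615 + 111·28·9746772 = 60586108801; y_4 = 295·9746772 + 28·102688615 = 5750578960.
Step 3: Verify x_4² - 111·y_4² = 3670676579646609657601 - 3670676579646609657600 = 1 (should be 1). ✓

(x_1, y_1) = (295, 28); (x_4, y_4) = (60586108801, 5750578960).
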